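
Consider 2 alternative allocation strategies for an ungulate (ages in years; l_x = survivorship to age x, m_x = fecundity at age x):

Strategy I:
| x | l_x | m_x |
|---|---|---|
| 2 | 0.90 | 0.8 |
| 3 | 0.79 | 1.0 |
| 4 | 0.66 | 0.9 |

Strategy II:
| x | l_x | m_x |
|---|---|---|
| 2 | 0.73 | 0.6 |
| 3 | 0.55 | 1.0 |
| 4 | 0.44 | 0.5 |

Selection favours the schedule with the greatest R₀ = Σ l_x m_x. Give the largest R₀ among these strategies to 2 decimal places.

2.10

Strategy I: R₀ = 0.90×0.8 + 0.79×1.0 + 0.66×0.9 = 2.1040
Strategy II: R₀ = 0.73×0.6 + 0.55×1.0 + 0.44×0.5 = 1.2080
Highest R₀: strategy I with 2.1040.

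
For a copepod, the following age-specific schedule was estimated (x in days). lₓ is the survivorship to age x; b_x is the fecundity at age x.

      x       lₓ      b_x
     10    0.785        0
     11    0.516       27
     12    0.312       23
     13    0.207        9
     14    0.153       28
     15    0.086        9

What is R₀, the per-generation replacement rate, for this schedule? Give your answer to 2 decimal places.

R₀ = Σ lₓ b_x:
  age 10: 0.785 × 0 = 0.0000
  age 11: 0.516 × 27 = 13.9320
  age 12: 0.312 × 23 = 7.1760
  age 13: 0.207 × 9 = 1.8630
  age 14: 0.153 × 28 = 4.2840
  age 15: 0.086 × 9 = 0.7740
R₀ = 0.0000 + 13.9320 + 7.1760 + 1.8630 + 4.2840 + 0.7740 = 28.0290

28.03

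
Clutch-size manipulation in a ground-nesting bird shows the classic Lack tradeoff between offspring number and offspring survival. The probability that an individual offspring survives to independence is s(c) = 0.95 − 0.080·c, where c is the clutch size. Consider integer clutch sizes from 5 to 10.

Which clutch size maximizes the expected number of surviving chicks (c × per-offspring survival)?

6

Expected surviving chicks = c × s(c):
  c=5: 5 × 0.550 = 2.750
  c=6: 6 × 0.470 = 2.820
  c=7: 7 × 0.390 = 2.730
  c=8: 8 × 0.310 = 2.480
  c=9: 9 × 0.230 = 2.070
  c=10: 10 × 0.150 = 1.500
Maximum at c = 6 (2.820 surviving chicks).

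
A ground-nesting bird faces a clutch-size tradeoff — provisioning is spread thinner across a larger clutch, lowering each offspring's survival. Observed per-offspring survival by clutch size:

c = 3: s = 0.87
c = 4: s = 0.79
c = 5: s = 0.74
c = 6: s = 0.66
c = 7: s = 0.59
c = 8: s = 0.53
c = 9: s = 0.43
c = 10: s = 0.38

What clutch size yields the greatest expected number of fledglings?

Expected fledglings = c × s(c):
  c=3: 3 × 0.87 = 2.610
  c=4: 4 × 0.79 = 3.160
  c=5: 5 × 0.74 = 3.700
  c=6: 6 × 0.66 = 3.960
  c=7: 7 × 0.59 = 4.130
  c=8: 8 × 0.53 = 4.240
  c=9: 9 × 0.43 = 3.870
  c=10: 10 × 0.38 = 3.800
Maximum at c = 8 (4.240 fledglings).

8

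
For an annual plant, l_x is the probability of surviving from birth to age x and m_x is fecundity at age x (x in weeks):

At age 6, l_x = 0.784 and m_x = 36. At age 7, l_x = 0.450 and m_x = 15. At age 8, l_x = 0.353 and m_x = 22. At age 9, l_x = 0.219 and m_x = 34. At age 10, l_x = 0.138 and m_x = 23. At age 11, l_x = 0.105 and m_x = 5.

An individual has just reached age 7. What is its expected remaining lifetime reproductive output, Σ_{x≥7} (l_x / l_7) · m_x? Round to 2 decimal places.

l_7 = 0.450. Conditional survival from age 7 to x is l_x / l_7.
  x=7: (0.450/0.450) × 15 = 15.0000
  x=8: (0.353/0.450) × 22 = 17.2578
  x=9: (0.219/0.450) × 34 = 16.5467
  x=10: (0.138/0.450) × 23 = 7.0533
  x=11: (0.105/0.450) × 5 = 1.1667
Sum = 15.0000 + 17.2578 + 16.5467 + 7.0533 + 1.1667 = 57.0244

57.02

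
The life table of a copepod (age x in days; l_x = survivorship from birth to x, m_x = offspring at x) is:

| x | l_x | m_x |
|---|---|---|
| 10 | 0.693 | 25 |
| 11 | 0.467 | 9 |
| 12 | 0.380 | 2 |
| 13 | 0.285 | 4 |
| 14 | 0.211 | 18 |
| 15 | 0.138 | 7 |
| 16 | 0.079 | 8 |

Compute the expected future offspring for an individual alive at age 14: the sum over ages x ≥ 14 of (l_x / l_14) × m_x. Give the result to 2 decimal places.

25.57

l_14 = 0.211. Conditional survival from age 14 to x is l_x / l_14.
  x=14: (0.211/0.211) × 18 = 18.0000
  x=15: (0.138/0.211) × 7 = 4.5782
  x=16: (0.079/0.211) × 8 = 2.9953
Sum = 18.0000 + 4.5782 + 2.9953 = 25.5735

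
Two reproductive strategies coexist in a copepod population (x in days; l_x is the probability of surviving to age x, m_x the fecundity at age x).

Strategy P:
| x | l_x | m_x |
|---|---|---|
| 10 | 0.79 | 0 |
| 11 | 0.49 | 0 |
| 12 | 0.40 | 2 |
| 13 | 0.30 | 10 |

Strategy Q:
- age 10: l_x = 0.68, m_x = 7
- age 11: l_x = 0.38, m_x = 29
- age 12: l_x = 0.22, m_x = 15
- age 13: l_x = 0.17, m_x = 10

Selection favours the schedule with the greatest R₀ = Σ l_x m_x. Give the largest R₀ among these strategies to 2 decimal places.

Strategy P: R₀ = 0.79×0 + 0.49×0 + 0.40×2 + 0.30×10 = 3.8000
Strategy Q: R₀ = 0.68×7 + 0.38×29 + 0.22×15 + 0.17×10 = 20.7800
Highest R₀: strategy Q with 20.7800.

20.78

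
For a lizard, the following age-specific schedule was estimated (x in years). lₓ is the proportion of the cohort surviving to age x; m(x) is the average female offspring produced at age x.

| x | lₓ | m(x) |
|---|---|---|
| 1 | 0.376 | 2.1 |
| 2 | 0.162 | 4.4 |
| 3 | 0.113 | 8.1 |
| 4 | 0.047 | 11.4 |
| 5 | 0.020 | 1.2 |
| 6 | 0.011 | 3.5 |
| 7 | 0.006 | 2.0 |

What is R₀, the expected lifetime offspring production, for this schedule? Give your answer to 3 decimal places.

R₀ = Σ lₓ m(x):
  age 1: 0.376 × 2.1 = 0.7896
  age 2: 0.162 × 4.4 = 0.7128
  age 3: 0.113 × 8.1 = 0.9153
  age 4: 0.047 × 11.4 = 0.5358
  age 5: 0.020 × 1.2 = 0.0240
  age 6: 0.011 × 3.5 = 0.0385
  age 7: 0.006 × 2.0 = 0.0120
R₀ = 0.7896 + 0.7128 + 0.9153 + 0.5358 + 0.0240 + 0.0385 + 0.0120 = 3.0280

3.028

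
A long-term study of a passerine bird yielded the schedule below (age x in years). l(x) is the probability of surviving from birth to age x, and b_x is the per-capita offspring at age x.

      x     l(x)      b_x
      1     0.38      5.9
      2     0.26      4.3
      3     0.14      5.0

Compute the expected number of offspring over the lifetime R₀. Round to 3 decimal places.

4.060

R₀ = Σ l(x) b_x:
  age 1: 0.38 × 5.9 = 2.2420
  age 2: 0.26 × 4.3 = 1.1180
  age 3: 0.14 × 5.0 = 0.7000
R₀ = 2.2420 + 1.1180 + 0.7000 = 4.0600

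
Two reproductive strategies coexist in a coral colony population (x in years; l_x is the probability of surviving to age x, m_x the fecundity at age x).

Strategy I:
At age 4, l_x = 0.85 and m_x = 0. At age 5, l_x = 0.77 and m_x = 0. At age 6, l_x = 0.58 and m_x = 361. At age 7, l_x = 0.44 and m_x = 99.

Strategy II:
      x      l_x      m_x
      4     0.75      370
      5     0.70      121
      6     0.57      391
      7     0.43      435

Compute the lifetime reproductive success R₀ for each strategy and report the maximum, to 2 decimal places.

Strategy I: R₀ = 0.85×0 + 0.77×0 + 0.58×361 + 0.44×99 = 252.9400
Strategy II: R₀ = 0.75×370 + 0.70×121 + 0.57×391 + 0.43×435 = 772.1200
Highest R₀: strategy II with 772.1200.

772.12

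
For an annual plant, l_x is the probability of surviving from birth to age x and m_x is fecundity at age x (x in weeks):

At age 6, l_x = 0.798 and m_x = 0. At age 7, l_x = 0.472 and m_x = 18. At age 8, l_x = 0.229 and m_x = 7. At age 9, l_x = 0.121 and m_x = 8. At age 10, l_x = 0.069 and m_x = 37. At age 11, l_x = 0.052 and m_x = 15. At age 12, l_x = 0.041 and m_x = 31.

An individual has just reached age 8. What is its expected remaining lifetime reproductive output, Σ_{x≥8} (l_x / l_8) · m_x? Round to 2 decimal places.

31.33

l_8 = 0.229. Conditional survival from age 8 to x is l_x / l_8.
  x=8: (0.229/0.229) × 7 = 7.0000
  x=9: (0.121/0.229) × 8 = 4.2271
  x=10: (0.069/0.229) × 37 = 11.1485
  x=11: (0.052/0.229) × 15 = 3.4061
  x=12: (0.041/0.229) × 31 = 5.5502
Sum = 7.0000 + 4.2271 + 11.1485 + 3.4061 + 5.5502 = 31.3319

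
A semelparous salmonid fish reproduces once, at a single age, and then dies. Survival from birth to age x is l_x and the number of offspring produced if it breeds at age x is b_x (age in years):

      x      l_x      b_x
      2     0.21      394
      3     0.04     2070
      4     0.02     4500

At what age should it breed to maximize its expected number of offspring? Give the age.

4

Expected offspring if breeding at age x = l_x × b_x:
  age 2: 0.21 × 394 = 82.740
  age 3: 0.04 × 2070 = 82.800
  age 4: 0.02 × 4500 = 90.000
Maximum at age 4 (90.000).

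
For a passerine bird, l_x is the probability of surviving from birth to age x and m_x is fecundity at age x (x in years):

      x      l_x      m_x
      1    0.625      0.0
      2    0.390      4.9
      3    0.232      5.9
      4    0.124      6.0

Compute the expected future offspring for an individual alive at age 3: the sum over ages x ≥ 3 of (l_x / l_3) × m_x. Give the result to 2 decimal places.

l_3 = 0.232. Conditional survival from age 3 to x is l_x / l_3.
  x=3: (0.232/0.232) × 5.9 = 5.9000
  x=4: (0.124/0.232) × 6.0 = 3.2069
Sum = 5.9000 + 3.2069 = 9.1069

9.11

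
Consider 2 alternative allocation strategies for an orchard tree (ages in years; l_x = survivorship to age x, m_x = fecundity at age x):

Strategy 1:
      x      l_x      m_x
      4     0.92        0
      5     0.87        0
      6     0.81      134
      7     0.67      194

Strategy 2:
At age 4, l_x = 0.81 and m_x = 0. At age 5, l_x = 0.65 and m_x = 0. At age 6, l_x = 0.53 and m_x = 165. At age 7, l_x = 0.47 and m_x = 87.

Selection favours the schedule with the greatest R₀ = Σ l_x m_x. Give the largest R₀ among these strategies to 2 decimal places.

238.52

Strategy 1: R₀ = 0.92×0 + 0.87×0 + 0.81×134 + 0.67×194 = 238.5200
Strategy 2: R₀ = 0.81×0 + 0.65×0 + 0.53×165 + 0.47×87 = 128.3400
Highest R₀: strategy 1 with 238.5200.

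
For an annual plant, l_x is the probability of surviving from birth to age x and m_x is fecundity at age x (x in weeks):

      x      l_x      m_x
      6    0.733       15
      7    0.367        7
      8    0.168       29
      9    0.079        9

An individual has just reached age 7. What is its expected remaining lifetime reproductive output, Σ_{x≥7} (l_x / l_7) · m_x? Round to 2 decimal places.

l_7 = 0.367. Conditional survival from age 7 to x is l_x / l_7.
  x=7: (0.367/0.367) × 7 = 7.0000
  x=8: (0.168/0.367) × 29 = 13.2752
  x=9: (0.079/0.367) × 9 = 1.9373
Sum = 7.0000 + 13.2752 + 1.9373 = 22.2125

22.21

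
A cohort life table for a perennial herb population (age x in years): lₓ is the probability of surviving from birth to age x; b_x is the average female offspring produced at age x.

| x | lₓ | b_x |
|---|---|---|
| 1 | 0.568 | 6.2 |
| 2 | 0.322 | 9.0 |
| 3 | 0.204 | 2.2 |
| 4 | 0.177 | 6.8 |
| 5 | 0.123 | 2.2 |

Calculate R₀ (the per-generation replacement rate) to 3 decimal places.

R₀ = Σ lₓ b_x:
  age 1: 0.568 × 6.2 = 3.5216
  age 2: 0.322 × 9.0 = 2.8980
  age 3: 0.204 × 2.2 = 0.4488
  age 4: 0.177 × 6.8 = 1.2036
  age 5: 0.123 × 2.2 = 0.2706
R₀ = 3.5216 + 2.8980 + 0.4488 + 1.2036 + 0.2706 = 8.3426

8.343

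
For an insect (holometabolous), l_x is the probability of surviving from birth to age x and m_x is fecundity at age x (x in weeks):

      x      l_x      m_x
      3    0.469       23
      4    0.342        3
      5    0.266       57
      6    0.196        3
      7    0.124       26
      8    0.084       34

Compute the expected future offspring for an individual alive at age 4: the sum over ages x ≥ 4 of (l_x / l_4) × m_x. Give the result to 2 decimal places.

66.83

l_4 = 0.342. Conditional survival from age 4 to x is l_x / l_4.
  x=4: (0.342/0.342) × 3 = 3.0000
  x=5: (0.266/0.342) × 57 = 44.3333
  x=6: (0.196/0.342) × 3 = 1.7193
  x=7: (0.124/0.342) × 26 = 9.4269
  x=8: (0.084/0.342) × 34 = 8.3509
Sum = 3.0000 + 44.3333 + 1.7193 + 9.4269 + 8.3509 = 66.8304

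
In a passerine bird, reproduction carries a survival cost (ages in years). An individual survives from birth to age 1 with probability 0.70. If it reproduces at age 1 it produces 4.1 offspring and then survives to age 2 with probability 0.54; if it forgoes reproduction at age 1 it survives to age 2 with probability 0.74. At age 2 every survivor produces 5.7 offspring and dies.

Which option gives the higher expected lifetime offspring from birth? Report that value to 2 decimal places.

5.02

breed at age 1: R₀ = 0.70 × (4.1 + 0.54 × 5.7) = 0.70 × 7.1780 = 5.0246
delay to age 2: R₀ = 0.70 × (0.74 × 5.7) = 0.70 × 4.2180 = 2.9526
Higher: breed at age 1 (5.0246).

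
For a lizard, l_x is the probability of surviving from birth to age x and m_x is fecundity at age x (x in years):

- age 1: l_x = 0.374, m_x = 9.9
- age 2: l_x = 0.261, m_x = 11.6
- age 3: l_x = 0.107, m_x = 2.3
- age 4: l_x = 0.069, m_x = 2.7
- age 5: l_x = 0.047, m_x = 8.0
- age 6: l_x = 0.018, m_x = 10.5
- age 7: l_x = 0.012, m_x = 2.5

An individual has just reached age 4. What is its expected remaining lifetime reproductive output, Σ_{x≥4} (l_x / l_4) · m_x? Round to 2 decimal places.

11.32

l_4 = 0.069. Conditional survival from age 4 to x is l_x / l_4.
  x=4: (0.069/0.069) × 2.7 = 2.7000
  x=5: (0.047/0.069) × 8.0 = 5.4493
  x=6: (0.018/0.069) × 10.5 = 2.7391
  x=7: (0.012/0.069) × 2.5 = 0.4348
Sum = 2.7000 + 5.4493 + 2.7391 + 0.4348 = 11.3232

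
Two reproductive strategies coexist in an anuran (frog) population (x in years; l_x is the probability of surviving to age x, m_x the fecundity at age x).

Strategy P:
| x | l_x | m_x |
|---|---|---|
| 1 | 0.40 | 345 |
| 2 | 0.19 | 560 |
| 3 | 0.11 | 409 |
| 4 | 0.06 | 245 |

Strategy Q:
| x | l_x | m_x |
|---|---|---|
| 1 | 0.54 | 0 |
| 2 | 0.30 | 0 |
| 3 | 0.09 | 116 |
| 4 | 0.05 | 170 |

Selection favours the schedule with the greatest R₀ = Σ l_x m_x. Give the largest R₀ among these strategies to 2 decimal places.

Strategy P: R₀ = 0.40×345 + 0.19×560 + 0.11×409 + 0.06×245 = 304.0900
Strategy Q: R₀ = 0.54×0 + 0.30×0 + 0.09×116 + 0.05×170 = 18.9400
Highest R₀: strategy P with 304.0900.

304.09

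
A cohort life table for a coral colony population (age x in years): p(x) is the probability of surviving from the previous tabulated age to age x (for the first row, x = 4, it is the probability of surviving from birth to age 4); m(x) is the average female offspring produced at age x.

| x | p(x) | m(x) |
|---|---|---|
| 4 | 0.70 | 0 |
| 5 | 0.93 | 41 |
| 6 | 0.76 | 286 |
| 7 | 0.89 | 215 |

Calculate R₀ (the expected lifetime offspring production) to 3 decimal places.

262.865

Survivorship from birth: l_x = p_4·p_5·…·p_x.
  l_4 = 0.70000
  l_5 = 0.65100
  l_6 = 0.49476
  l_7 = 0.44034
R₀ = Σ l_x m(x):
  age 4: 0.70000 × 0 = 0.0000
  age 5: 0.65100 × 41 = 26.6910
  age 6: 0.49476 × 286 = 141.5014
  age 7: 0.44034 × 215 = 94.6731
R₀ = 0.0000 + 26.6910 + 141.5014 + 94.6731 = 262.8655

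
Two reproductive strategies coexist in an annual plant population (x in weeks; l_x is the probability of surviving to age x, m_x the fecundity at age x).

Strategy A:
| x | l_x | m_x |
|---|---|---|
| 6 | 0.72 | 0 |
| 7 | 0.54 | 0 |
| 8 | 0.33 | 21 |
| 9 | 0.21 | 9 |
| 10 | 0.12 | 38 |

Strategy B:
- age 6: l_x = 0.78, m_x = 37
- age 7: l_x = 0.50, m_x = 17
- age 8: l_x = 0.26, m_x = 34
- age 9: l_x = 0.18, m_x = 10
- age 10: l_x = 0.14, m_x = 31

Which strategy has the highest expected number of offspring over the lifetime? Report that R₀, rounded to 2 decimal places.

Strategy A: R₀ = 0.72×0 + 0.54×0 + 0.33×21 + 0.21×9 + 0.12×38 = 13.3800
Strategy B: R₀ = 0.78×37 + 0.50×17 + 0.26×34 + 0.18×10 + 0.14×31 = 52.3400
Highest R₀: strategy B with 52.3400.

52.34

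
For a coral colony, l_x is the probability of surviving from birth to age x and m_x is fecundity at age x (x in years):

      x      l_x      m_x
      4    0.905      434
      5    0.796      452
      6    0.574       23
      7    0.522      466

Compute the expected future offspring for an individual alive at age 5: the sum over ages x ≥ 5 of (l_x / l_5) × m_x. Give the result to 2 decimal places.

774.18

l_5 = 0.796. Conditional survival from age 5 to x is l_x / l_5.
  x=5: (0.796/0.796) × 452 = 452.0000
  x=6: (0.574/0.796) × 23 = 16.5854
  x=7: (0.522/0.796) × 466 = 305.5930
Sum = 452.0000 + 16.5854 + 305.5930 = 774.1784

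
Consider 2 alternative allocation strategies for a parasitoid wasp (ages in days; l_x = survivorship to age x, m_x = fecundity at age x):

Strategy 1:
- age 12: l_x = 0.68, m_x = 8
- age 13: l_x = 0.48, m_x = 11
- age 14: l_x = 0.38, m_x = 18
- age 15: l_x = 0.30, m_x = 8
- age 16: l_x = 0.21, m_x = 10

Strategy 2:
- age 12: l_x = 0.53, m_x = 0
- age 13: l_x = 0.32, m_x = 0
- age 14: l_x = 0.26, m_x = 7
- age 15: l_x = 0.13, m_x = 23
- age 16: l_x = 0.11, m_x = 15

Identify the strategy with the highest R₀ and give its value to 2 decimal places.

Strategy 1: R₀ = 0.68×8 + 0.48×11 + 0.38×18 + 0.30×8 + 0.21×10 = 22.0600
Strategy 2: R₀ = 0.53×0 + 0.32×0 + 0.26×7 + 0.13×23 + 0.11×15 = 6.4600
Highest R₀: strategy 1 with 22.0600.

22.06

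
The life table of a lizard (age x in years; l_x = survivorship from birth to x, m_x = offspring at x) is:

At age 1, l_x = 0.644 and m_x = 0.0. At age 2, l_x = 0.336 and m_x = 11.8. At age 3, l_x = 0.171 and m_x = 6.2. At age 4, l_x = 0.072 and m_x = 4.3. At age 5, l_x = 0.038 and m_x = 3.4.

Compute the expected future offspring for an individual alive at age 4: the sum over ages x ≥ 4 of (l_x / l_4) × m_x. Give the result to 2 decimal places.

6.09

l_4 = 0.072. Conditional survival from age 4 to x is l_x / l_4.
  x=4: (0.072/0.072) × 4.3 = 4.3000
  x=5: (0.038/0.072) × 3.4 = 1.7944
Sum = 4.3000 + 1.7944 = 6.0944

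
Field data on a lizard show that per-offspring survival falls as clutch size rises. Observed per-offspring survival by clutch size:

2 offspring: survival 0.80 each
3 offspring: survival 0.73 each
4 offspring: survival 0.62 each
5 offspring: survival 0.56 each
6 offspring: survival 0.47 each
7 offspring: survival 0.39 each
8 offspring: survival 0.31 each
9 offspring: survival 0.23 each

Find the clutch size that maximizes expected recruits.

Expected recruits = c × s(c):
  c=2: 2 × 0.80 = 1.600
  c=3: 3 × 0.73 = 2.190
  c=4: 4 × 0.62 = 2.480
  c=5: 5 × 0.56 = 2.800
  c=6: 6 × 0.47 = 2.820
  c=7: 7 × 0.39 = 2.730
  c=8: 8 × 0.31 = 2.480
  c=9: 9 × 0.23 = 2.070
Maximum at c = 6 (2.820 recruits).

6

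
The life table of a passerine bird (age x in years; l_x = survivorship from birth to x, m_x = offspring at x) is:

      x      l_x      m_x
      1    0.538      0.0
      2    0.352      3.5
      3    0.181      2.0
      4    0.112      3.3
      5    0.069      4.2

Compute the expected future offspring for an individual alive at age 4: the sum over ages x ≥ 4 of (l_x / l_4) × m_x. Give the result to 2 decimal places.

5.89

l_4 = 0.112. Conditional survival from age 4 to x is l_x / l_4.
  x=4: (0.112/0.112) × 3.3 = 3.3000
  x=5: (0.069/0.112) × 4.2 = 2.5875
Sum = 3.3000 + 2.5875 = 5.8875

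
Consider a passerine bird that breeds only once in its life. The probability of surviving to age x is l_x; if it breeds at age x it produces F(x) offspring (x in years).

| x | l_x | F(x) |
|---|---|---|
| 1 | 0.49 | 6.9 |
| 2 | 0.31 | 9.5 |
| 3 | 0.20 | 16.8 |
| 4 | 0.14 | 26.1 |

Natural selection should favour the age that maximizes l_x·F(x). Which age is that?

Expected offspring if breeding at age x = l_x × F(x):
  age 1: 0.49 × 6.9 = 3.381
  age 2: 0.31 × 9.5 = 2.945
  age 3: 0.20 × 16.8 = 3.360
  age 4: 0.14 × 26.1 = 3.654
Maximum at age 4 (3.654).

4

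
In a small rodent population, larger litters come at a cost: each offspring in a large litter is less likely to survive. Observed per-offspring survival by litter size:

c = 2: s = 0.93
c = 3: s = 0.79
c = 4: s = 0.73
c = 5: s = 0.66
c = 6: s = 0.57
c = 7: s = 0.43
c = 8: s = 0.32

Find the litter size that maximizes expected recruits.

6

Expected recruits = c × s(c):
  c=2: 2 × 0.93 = 1.860
  c=3: 3 × 0.79 = 2.370
  c=4: 4 × 0.73 = 2.920
  c=5: 5 × 0.66 = 3.300
  c=6: 6 × 0.57 = 3.420
  c=7: 7 × 0.43 = 3.010
  c=8: 8 × 0.32 = 2.560
Maximum at c = 6 (3.420 recruits).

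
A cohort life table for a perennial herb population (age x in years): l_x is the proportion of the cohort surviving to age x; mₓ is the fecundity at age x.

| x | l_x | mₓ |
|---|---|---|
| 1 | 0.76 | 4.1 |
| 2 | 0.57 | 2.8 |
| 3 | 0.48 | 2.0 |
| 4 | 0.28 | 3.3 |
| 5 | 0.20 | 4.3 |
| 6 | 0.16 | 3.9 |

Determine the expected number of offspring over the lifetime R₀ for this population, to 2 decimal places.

8.08

R₀ = Σ l_x mₓ:
  age 1: 0.76 × 4.1 = 3.1160
  age 2: 0.57 × 2.8 = 1.5960
  age 3: 0.48 × 2.0 = 0.9600
  age 4: 0.28 × 3.3 = 0.9240
  age 5: 0.20 × 4.3 = 0.8600
  age 6: 0.16 × 3.9 = 0.6240
R₀ = 3.1160 + 1.5960 + 0.9600 + 0.9240 + 0.8600 + 0.6240 = 8.0800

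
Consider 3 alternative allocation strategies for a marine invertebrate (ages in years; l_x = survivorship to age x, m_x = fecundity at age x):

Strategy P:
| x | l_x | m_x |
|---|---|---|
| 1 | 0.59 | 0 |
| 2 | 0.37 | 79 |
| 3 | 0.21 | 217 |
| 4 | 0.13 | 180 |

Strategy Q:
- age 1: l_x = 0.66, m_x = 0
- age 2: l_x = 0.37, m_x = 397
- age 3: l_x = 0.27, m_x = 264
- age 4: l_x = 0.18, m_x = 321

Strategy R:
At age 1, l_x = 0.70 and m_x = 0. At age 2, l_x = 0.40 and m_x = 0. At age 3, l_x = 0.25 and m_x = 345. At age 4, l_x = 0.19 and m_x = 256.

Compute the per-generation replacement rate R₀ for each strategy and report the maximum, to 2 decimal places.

Strategy P: R₀ = 0.59×0 + 0.37×79 + 0.21×217 + 0.13×180 = 98.2000
Strategy Q: R₀ = 0.66×0 + 0.37×397 + 0.27×264 + 0.18×321 = 275.9500
Strategy R: R₀ = 0.70×0 + 0.40×0 + 0.25×345 + 0.19×256 = 134.8900
Highest R₀: strategy Q with 275.9500.

275.95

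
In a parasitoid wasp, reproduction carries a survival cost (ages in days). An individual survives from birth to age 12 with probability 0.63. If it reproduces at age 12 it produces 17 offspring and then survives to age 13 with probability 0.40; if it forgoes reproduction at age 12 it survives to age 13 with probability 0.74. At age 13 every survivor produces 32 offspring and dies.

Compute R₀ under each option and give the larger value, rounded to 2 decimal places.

breed at age 12: R₀ = 0.63 × (17 + 0.40 × 32) = 0.63 × 29.8000 = 18.7740
delay to age 13: R₀ = 0.63 × (0.74 × 32) = 0.63 × 23.6800 = 14.9184
Higher: breed at age 12 (18.7740).

18.77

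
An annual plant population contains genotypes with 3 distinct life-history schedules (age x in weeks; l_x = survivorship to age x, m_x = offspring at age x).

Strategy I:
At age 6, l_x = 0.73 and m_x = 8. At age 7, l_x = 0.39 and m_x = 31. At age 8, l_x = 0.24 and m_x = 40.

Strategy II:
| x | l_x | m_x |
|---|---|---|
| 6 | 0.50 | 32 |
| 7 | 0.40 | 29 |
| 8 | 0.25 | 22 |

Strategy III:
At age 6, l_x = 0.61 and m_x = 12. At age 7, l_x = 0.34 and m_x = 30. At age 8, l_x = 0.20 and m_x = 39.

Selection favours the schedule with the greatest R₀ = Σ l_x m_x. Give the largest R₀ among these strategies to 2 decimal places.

Strategy I: R₀ = 0.73×8 + 0.39×31 + 0.24×40 = 27.5300
Strategy II: R₀ = 0.50×32 + 0.40×29 + 0.25×22 = 33.1000
Strategy III: R₀ = 0.61×12 + 0.34×30 + 0.20×39 = 25.3200
Highest R₀: strategy II with 33.1000.

33.10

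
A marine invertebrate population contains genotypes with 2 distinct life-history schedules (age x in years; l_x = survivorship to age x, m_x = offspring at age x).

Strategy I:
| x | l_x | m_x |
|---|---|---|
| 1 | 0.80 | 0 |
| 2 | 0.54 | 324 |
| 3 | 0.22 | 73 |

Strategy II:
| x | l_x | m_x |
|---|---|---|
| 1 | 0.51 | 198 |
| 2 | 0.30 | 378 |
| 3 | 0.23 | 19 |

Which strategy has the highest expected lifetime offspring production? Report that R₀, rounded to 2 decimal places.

Strategy I: R₀ = 0.80×0 + 0.54×324 + 0.22×73 = 191.0200
Strategy II: R₀ = 0.51×198 + 0.30×378 + 0.23×19 = 218.7500
Highest R₀: strategy II with 218.7500.

218.75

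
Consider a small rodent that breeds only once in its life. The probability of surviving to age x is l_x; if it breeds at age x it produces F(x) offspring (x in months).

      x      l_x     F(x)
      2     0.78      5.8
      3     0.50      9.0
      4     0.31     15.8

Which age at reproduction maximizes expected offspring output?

Expected offspring if breeding at age x = l_x × F(x):
  age 2: 0.78 × 5.8 = 4.524
  age 3: 0.50 × 9.0 = 4.500
  age 4: 0.31 × 15.8 = 4.898
Maximum at age 4 (4.898).

4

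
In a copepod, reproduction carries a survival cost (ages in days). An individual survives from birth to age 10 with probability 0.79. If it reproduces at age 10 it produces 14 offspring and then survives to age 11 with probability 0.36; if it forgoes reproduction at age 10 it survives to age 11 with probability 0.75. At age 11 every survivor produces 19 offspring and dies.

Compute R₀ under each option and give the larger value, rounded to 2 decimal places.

16.46

breed at age 10: R₀ = 0.79 × (14 + 0.36 × 19) = 0.79 × 20.8400 = 16.4636
delay to age 11: R₀ = 0.79 × (0.75 × 19) = 0.79 × 14.2500 = 11.2575
Higher: breed at age 10 (16.4636).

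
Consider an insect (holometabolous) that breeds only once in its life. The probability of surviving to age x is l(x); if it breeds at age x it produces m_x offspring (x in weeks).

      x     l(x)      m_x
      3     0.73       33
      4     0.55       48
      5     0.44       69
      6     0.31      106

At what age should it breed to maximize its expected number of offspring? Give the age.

6

Expected offspring if breeding at age x = l(x) × m_x:
  age 3: 0.73 × 33 = 24.090
  age 4: 0.55 × 48 = 26.400
  age 5: 0.44 × 69 = 30.360
  age 6: 0.31 × 106 = 32.860
Maximum at age 6 (32.860).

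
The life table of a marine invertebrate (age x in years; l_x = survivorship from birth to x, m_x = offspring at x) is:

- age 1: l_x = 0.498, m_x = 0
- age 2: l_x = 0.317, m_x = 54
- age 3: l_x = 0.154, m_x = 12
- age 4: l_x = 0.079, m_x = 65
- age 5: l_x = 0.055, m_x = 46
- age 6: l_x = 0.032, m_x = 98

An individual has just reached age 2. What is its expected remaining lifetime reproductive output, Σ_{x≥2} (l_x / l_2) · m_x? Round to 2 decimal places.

l_2 = 0.317. Conditional survival from age 2 to x is l_x / l_2.
  x=2: (0.317/0.317) × 54 = 54.0000
  x=3: (0.154/0.317) × 12 = 5.8297
  x=4: (0.079/0.317) × 65 = 16.1987
  x=5: (0.055/0.317) × 46 = 7.9811
  x=6: (0.032/0.317) × 98 = 9.8927
Sum = 54.0000 + 5.8297 + 16.1987 + 7.9811 + 9.8927 = 93.9022

93.90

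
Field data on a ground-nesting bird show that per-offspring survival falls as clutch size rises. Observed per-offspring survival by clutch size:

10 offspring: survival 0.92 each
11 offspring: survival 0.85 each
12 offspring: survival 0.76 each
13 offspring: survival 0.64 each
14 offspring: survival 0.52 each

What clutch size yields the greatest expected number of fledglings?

Expected fledglings = c × s(c):
  c=10: 10 × 0.92 = 9.200
  c=11: 11 × 0.85 = 9.350
  c=12: 12 × 0.76 = 9.120
  c=13: 13 × 0.64 = 8.320
  c=14: 14 × 0.52 = 7.280
Maximum at c = 11 (9.350 fledglings).

11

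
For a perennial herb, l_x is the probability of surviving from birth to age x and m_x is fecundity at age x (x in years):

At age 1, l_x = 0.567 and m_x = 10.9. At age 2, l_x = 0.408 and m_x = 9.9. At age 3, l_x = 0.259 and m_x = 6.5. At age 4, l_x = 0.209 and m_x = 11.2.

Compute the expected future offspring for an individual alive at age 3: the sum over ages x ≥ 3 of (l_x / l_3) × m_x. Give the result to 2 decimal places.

l_3 = 0.259. Conditional survival from age 3 to x is l_x / l_3.
  x=3: (0.259/0.259) × 6.5 = 6.5000
  x=4: (0.209/0.259) × 11.2 = 9.0378
Sum = 6.5000 + 9.0378 = 15.5378

15.54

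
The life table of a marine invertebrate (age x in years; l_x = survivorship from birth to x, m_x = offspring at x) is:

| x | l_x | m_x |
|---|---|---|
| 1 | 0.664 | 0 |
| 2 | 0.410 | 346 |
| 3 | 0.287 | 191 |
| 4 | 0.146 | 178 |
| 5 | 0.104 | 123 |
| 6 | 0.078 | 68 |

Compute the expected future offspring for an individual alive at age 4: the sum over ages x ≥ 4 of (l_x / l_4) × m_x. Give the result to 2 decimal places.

l_4 = 0.146. Conditional survival from age 4 to x is l_x / l_4.
  x=4: (0.146/0.146) × 178 = 178.0000
  x=5: (0.104/0.146) × 123 = 87.6164
  x=6: (0.078/0.146) × 68 = 36.3288
Sum = 178.0000 + 87.6164 + 36.3288 = 301.9452

301.95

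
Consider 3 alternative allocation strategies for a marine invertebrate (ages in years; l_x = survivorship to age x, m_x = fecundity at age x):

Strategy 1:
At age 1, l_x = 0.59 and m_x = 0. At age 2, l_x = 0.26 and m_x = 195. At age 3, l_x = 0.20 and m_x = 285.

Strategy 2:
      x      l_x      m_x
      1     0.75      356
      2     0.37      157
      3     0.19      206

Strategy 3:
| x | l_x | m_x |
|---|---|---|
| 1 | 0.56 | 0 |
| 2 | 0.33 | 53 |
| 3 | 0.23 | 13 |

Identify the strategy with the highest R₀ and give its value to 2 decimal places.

364.23

Strategy 1: R₀ = 0.59×0 + 0.26×195 + 0.20×285 = 107.7000
Strategy 2: R₀ = 0.75×356 + 0.37×157 + 0.19×206 = 364.2300
Strategy 3: R₀ = 0.56×0 + 0.33×53 + 0.23×13 = 20.4800
Highest R₀: strategy 2 with 364.2300.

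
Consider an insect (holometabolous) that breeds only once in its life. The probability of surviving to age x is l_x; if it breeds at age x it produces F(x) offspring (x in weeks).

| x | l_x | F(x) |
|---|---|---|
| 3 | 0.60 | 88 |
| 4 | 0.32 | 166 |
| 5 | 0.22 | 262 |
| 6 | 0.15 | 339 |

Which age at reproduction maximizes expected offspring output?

Expected offspring if breeding at age x = l_x × F(x):
  age 3: 0.60 × 88 = 52.800
  age 4: 0.32 × 166 = 53.120
  age 5: 0.22 × 262 = 57.640
  age 6: 0.15 × 339 = 50.850
Maximum at age 5 (57.640).

5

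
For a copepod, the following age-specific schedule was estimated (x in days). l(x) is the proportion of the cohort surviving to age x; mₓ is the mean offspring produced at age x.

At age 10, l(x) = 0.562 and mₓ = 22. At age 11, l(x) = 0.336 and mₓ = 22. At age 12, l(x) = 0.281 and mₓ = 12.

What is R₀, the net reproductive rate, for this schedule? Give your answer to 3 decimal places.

R₀ = Σ l(x) mₓ:
  age 10: 0.562 × 22 = 12.3640
  age 11: 0.336 × 22 = 7.3920
  age 12: 0.281 × 12 = 3.3720
R₀ = 12.3640 + 7.3920 + 3.3720 = 23.1280

23.128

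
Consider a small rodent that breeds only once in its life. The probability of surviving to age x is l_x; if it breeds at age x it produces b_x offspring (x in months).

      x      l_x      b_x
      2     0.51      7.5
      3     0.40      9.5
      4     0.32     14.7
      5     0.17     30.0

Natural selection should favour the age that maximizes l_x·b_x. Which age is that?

Expected offspring if breeding at age x = l_x × b_x:
  age 2: 0.51 × 7.5 = 3.825
  age 3: 0.40 × 9.5 = 3.800
  age 4: 0.32 × 14.7 = 4.704
  age 5: 0.17 × 30.0 = 5.100
Maximum at age 5 (5.100).

5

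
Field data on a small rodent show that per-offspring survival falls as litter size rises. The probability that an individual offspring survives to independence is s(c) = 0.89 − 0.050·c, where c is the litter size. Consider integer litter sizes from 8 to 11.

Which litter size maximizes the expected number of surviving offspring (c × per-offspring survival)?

9

Expected surviving offspring = c × s(c):
  c=8: 8 × 0.490 = 3.920
  c=9: 9 × 0.440 = 3.960
  c=10: 10 × 0.390 = 3.900
  c=11: 11 × 0.340 = 3.740
Maximum at c = 9 (3.960 surviving offspring).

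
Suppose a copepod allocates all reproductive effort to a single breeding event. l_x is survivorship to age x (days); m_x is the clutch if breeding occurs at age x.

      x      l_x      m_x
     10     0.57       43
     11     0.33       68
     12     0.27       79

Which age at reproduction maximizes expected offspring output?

10

Expected offspring if breeding at age x = l_x × m_x:
  age 10: 0.57 × 43 = 24.510
  age 11: 0.33 × 68 = 22.440
  age 12: 0.27 × 79 = 21.330
Maximum at age 10 (24.510).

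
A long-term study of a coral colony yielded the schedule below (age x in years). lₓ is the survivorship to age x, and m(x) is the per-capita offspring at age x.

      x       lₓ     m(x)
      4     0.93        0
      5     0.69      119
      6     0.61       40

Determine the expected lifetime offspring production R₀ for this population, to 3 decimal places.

R₀ = Σ lₓ m(x):
  age 4: 0.93 × 0 = 0.0000
  age 5: 0.69 × 119 = 82.1100
  age 6: 0.61 × 40 = 24.4000
R₀ = 0.0000 + 82.1100 + 24.4000 = 106.5100

106.510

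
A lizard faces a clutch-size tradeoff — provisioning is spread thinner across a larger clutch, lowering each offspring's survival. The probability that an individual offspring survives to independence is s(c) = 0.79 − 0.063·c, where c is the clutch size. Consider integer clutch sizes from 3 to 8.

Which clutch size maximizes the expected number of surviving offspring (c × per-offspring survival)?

6

Expected surviving offspring = c × s(c):
  c=3: 3 × 0.601 = 1.803
  c=4: 4 × 0.538 = 2.152
  c=5: 5 × 0.475 = 2.375
  c=6: 6 × 0.412 = 2.472
  c=7: 7 × 0.349 = 2.443
  c=8: 8 × 0.286 = 2.288
Maximum at c = 6 (2.472 surviving offspring).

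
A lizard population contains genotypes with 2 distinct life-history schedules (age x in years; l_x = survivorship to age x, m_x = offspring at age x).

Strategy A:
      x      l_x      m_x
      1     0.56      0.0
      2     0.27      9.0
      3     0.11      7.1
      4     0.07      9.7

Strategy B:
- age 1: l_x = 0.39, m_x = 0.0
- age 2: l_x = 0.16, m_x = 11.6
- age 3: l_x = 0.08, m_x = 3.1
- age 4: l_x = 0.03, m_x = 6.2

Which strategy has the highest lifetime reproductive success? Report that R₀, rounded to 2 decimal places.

Strategy A: R₀ = 0.56×0.0 + 0.27×9.0 + 0.11×7.1 + 0.07×9.7 = 3.8900
Strategy B: R₀ = 0.39×0.0 + 0.16×11.6 + 0.08×3.1 + 0.03×6.2 = 2.2900
Highest R₀: strategy A with 3.8900.

3.89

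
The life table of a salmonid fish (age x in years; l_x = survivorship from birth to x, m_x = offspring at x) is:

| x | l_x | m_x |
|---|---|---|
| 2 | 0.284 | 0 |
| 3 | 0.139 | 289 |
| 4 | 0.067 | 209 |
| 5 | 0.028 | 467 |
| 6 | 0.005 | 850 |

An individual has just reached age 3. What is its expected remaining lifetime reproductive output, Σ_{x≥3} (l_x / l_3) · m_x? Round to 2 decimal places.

514.39

l_3 = 0.139. Conditional survival from age 3 to x is l_x / l_3.
  x=3: (0.139/0.139) × 289 = 289.0000
  x=4: (0.067/0.139) × 209 = 100.7410
  x=5: (0.028/0.139) × 467 = 94.0719
  x=6: (0.005/0.139) × 850 = 30.5755
Sum = 289.0000 + 100.7410 + 94.0719 + 30.5755 = 514.3885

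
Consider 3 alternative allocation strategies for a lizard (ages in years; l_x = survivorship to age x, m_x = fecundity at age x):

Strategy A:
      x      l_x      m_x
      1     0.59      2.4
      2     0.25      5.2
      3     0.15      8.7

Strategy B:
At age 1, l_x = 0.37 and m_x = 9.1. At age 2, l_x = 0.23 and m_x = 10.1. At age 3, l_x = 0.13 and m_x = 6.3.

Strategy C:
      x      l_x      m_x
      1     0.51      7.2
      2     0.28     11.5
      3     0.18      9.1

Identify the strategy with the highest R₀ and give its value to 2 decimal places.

Strategy A: R₀ = 0.59×2.4 + 0.25×5.2 + 0.15×8.7 = 4.0210
Strategy B: R₀ = 0.37×9.1 + 0.23×10.1 + 0.13×6.3 = 6.5090
Strategy C: R₀ = 0.51×7.2 + 0.28×11.5 + 0.18×9.1 = 8.5300
Highest R₀: strategy C with 8.5300.

8.53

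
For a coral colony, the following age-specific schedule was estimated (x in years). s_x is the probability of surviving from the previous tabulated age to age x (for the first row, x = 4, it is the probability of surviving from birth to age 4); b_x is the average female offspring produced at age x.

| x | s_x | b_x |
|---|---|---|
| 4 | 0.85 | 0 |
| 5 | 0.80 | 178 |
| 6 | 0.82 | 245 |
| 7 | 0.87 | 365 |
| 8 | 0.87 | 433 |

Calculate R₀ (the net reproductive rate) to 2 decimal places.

617.46

Survivorship from birth: l_x = s_4·s_5·…·s_x.
  l_4 = 0.85000
  l_5 = 0.68000
  l_6 = 0.55760
  l_7 = 0.48511
  l_8 = 0.42205
R₀ = Σ l_x b_x:
  age 4: 0.85000 × 0 = 0.0000
  age 5: 0.68000 × 178 = 121.0400
  age 6: 0.55760 × 245 = 136.6120
  age 7: 0.48511 × 365 = 177.0651
  age 8: 0.42205 × 433 = 182.7476
R₀ = 0.0000 + 121.0400 + 136.6120 + 177.0651 + 182.7476 = 617.4648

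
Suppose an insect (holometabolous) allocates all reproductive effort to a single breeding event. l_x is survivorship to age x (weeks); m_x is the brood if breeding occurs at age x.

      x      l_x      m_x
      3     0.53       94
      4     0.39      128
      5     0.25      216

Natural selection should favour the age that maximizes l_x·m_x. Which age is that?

5

Expected offspring if breeding at age x = l_x × m_x:
  age 3: 0.53 × 94 = 49.820
  age 4: 0.39 × 128 = 49.920
  age 5: 0.25 × 216 = 54.000
Maximum at age 5 (54.000).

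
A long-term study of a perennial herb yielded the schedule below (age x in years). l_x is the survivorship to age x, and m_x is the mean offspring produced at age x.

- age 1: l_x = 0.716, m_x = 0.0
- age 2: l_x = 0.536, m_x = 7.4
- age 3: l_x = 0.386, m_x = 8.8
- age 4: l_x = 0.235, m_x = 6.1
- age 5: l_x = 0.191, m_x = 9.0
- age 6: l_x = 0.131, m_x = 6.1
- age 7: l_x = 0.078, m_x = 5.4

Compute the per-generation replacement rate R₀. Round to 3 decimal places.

11.736

R₀ = Σ l_x m_x:
  age 1: 0.716 × 0.0 = 0.0000
  age 2: 0.536 × 7.4 = 3.9664
  age 3: 0.386 × 8.8 = 3.3968
  age 4: 0.235 × 6.1 = 1.4335
  age 5: 0.191 × 9.0 = 1.7190
  age 6: 0.131 × 6.1 = 0.7991
  age 7: 0.078 × 5.4 = 0.4212
R₀ = 0.0000 + 3.9664 + 3.3968 + 1.4335 + 1.7190 + 0.7991 + 0.4212 = 11.7360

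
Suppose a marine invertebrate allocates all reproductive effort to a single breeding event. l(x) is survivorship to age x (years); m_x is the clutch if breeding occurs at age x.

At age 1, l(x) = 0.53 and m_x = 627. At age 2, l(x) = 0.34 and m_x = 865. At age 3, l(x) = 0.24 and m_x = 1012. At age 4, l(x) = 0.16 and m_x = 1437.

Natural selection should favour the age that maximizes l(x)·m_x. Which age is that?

1

Expected offspring if breeding at age x = l(x) × m_x:
  age 1: 0.53 × 627 = 332.310
  age 2: 0.34 × 865 = 294.100
  age 3: 0.24 × 1012 = 242.880
  age 4: 0.16 × 1437 = 229.920
Maximum at age 1 (332.310).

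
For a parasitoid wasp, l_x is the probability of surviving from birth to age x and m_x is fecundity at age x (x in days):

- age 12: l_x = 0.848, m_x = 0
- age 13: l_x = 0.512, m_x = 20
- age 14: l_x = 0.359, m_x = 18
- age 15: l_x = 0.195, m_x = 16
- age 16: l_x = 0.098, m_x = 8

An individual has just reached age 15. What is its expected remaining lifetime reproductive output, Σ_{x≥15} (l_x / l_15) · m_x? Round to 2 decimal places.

l_15 = 0.195. Conditional survival from age 15 to x is l_x / l_15.
  x=15: (0.195/0.195) × 16 = 16.0000
  x=16: (0.098/0.195) × 8 = 4.0205
Sum = 16.0000 + 4.0205 = 20.0205

20.02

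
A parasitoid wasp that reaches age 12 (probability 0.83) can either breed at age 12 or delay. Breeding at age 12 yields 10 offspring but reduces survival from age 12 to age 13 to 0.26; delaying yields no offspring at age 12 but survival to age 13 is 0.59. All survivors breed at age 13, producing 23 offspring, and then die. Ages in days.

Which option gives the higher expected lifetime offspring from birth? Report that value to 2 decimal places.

breed at age 12: R₀ = 0.83 × (10 + 0.26 × 23) = 0.83 × 15.9800 = 13.2634
delay to age 13: R₀ = 0.83 × (0.59 × 23) = 0.83 × 13.5700 = 11.2631
Higher: breed at age 12 (13.2634).

13.26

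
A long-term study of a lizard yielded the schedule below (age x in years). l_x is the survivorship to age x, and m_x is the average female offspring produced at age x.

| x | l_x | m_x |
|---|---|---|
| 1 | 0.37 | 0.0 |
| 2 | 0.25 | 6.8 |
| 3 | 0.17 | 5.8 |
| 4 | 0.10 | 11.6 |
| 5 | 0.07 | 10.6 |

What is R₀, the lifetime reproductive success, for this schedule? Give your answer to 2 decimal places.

R₀ = Σ l_x m_x:
  age 1: 0.37 × 0.0 = 0.0000
  age 2: 0.25 × 6.8 = 1.7000
  age 3: 0.17 × 5.8 = 0.9860
  age 4: 0.10 × 11.6 = 1.1600
  age 5: 0.07 × 10.6 = 0.7420
R₀ = 0.0000 + 1.7000 + 0.9860 + 1.1600 + 0.7420 = 4.5880

4.59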